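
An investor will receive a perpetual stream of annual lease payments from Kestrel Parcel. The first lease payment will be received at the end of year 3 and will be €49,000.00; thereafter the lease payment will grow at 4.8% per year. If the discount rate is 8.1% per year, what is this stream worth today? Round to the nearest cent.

€1270664.08

Value at end of year 2: C₁ / (r − g) = €49,000.00 / (0.081 − 0.048) = €1,484,848.4848
Discount to today: PV = €1,484,848.4848 / (1 + 0.081)^2 = €1,484,848.4848 / 1.168561 = €1,270,664.08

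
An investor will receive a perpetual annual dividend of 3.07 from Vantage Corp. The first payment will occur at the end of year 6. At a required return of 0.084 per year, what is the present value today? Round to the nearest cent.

Value at end of year 5: C / r = 3.07 / 0.084 = 36.5476
Discount to today: PV = 36.5476 / (1 + 0.084)^5 = 36.5476 / 1.496740 = 24.42

24.42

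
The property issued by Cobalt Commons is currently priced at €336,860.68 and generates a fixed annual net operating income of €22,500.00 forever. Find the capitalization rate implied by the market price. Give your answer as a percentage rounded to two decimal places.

P = C/r ⇒ r = C/P = €22,500.00/€336,860.68 = 0.066793

6.68%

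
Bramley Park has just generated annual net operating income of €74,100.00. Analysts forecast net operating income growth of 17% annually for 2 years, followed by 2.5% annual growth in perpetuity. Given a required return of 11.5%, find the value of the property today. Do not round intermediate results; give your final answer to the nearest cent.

€1088572.20

D_1 = 86697.00000
D_2 = 101435.49000
Terminal value at year 2: TV = D_2×(1+g_2)/(r−g_2) = 103971.37725/0.09 = 1155237.52500
P_0 = D_1/(1+r)^1 + D_2/(1+r)^2 + TV/(1+r)^2
    = 77755.15695 + 81590.61312 + 929226.42724 = 1088572.19731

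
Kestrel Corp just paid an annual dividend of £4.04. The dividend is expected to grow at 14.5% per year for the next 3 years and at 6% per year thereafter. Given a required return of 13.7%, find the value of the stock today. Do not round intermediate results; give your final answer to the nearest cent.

£69.09

D_1 = 4.62580
D_2 = 5.29654
D_3 = 6.06454
Terminal value at year 3: TV = D_3×(1+g_2)/(r−g_2) = 6.42841/0.077 = 83.48587
P_0 = D_1/(1+r)^1 + D_2/(1+r)^2 + D_3/(1+r)^3 + TV/(1+r)^3
    = 4.06843 + 4.09705 + 4.12588 + 56.79781 = 69.08916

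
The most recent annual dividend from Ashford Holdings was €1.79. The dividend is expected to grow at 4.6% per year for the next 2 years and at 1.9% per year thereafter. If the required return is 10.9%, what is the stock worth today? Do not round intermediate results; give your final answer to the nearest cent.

€21.31

D_1 = 1.87234
D_2 = 1.95847
Terminal value at year 2: TV = D_2×(1+g_2)/(r−g_2) = 1.99568/0.09 = 22.17421
P_0 = D_1/(1+r)^1 + D_2/(1+r)^2 + TV/(1+r)^2
    = 1.68831 + 1.59240 + 18.02955 = 21.31027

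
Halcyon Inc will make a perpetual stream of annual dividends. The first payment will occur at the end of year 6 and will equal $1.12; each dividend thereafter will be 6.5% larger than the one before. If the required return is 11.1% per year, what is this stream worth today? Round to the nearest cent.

$14.38

Value at end of year 5: C₁ / (r − g) = $1.12 / (0.111 − 0.065) = $24.3478
Discount to today: PV = $24.3478 / (1 + 0.111)^5 = $24.3478 / 1.692662 = $14.38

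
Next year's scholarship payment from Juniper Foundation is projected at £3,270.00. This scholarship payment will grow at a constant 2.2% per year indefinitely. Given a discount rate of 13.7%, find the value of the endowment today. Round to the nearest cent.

Growing perpetuity: P = D₁ / (r − g) = £3,270.0000 / (0.137 − 0.022) = £28,434.78

£28434.78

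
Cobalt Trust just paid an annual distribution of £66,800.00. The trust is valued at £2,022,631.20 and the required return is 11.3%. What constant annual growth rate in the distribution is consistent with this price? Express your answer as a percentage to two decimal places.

7.74%

P = D₀(1+g)/(r−g) ⇒ P(r−g) = D₀(1+g) ⇒ g(P+D₀) = P·r − D₀
g = (P·r − D₀)/(P + D₀) = (£2,022,631.20×0.113 − £66,800.00) / (£2,022,631.20 + £66,800.00) = 0.077417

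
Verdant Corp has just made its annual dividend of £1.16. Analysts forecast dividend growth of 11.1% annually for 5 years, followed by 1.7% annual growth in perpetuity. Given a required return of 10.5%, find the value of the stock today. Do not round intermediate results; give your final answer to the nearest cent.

£19.67

D_1 = 1.28876
D_2 = 1.43181
D_3 = 1.59074
D_4 = 1.76732
D_5 = 1.96349
Terminal value at year 5: TV = D_5×(1+g_2)/(r−g_2) = 1.99687/0.088 = 22.69168
P_0 = D_1/(1+r)^1 + D_2/(1+r)^2 + D_3/(1+r)^3 + D_4/(1+r)^4 + D_5/(1+r)^5 + TV/(1+r)^5
    = 1.16630 + 1.17263 + 1.17900 + 1.18540 + 1.19184 + 13.77384 = 19.66901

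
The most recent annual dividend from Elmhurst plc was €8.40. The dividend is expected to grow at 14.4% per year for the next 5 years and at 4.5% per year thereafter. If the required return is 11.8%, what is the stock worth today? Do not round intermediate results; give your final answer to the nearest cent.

€179.92

D_1 = 9.60960
D_2 = 10.99338
D_3 = 12.57643
D_4 = 14.38744
D_5 = 16.45923
Terminal value at year 5: TV = D_5×(1+g_2)/(r−g_2) = 17.19989/0.073 = 235.61495
P_0 = D_1/(1+r)^1 + D_2/(1+r)^2 + D_3/(1+r)^3 + D_4/(1+r)^4 + D_5/(1+r)^5 + TV/(1+r)^5
    = 8.59535 + 8.79524 + 8.99978 + 9.20908 + 9.42324 + 134.89437 = 179.91706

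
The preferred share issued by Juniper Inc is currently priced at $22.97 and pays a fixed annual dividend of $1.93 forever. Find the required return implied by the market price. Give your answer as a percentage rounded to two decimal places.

8.40%

P = C/r ⇒ r = C/P = $1.93/$22.97 = 0.084023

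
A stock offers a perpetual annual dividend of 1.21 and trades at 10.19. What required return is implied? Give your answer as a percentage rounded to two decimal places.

11.87%

P = C/r ⇒ r = C/P = 1.21/10.19 = 0.118744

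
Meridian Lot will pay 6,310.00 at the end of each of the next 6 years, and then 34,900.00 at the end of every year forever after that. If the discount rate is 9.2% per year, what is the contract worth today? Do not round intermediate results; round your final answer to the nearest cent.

PV of 6-year annuity: 6,310.00 × [1 − (1+0.092)^−6] / 0.092 = 28138.15095
Perpetuity value at year 6: 34,900.00 / 0.092 = 379347.82609
PV of perpetuity: 379347.82609 / (1+0.092)^6 = 223718.43335
Total PV = 28138.15095 + 223718.43335 = 251856.58430

251856.58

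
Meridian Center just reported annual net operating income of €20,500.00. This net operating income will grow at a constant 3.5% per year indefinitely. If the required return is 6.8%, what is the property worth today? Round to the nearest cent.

€642954.55

D₁ = D₀ × (1 + g) = €20,500.00 × 1.035 = €21,217.5000
Growing perpetuity: P = D₁ / (r − g) = €21,217.5000 / (0.068 − 0.035) = €642,954.55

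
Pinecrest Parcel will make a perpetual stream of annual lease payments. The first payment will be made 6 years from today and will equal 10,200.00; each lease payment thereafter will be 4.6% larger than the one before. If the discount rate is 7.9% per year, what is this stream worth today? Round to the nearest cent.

211338.69

Value at end of year 5: C₁ / (r − g) = 10,200.00 / (0.079 − 0.046) = 309,090.9091
Discount to today: PV = 309,090.9091 / (1 + 0.079)^5 = 309,090.9091 / 1.462538 = 211,338.69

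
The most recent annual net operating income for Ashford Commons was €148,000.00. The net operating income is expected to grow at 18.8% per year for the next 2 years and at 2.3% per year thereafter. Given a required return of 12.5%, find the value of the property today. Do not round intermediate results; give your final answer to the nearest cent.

D_1 = 175824.00000
D_2 = 208878.91200
Terminal value at year 2: TV = D_2×(1+g_2)/(r−g_2) = 213683.12698/0.102 = 2094932.61741
P_0 = D_1/(1+r)^1 + D_2/(1+r)^2 + TV/(1+r)^2
    = 156288.00000 + 165040.12800 + 1655255.40141 = 1976583.52941

€1976583.53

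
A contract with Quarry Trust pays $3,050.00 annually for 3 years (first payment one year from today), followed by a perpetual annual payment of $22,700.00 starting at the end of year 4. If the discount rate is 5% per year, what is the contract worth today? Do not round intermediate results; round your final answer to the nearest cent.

PV of 3-year annuity: $3,050.00 × [1 − (1+0.05)^−3] / 0.05 = 8305.90649
Perpetuity value at year 3: $22,700.00 / 0.05 = 454000.00000
PV of perpetuity: 454000.00000 / (1+0.05)^3 = 392182.26973
Total PV = 8305.90649 + 392182.26973 = 400488.17622

$400488.18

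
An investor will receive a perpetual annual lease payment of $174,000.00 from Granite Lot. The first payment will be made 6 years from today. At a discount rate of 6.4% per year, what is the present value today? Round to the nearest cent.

$1993706.09

Value at end of year 5: C / r = $174,000.00 / 0.064 = $2,718,750.0000
Discount to today: PV = $2,718,750.0000 / (1 + 0.064)^5 = $2,718,750.0000 / 1.363666 = $1,993,706.09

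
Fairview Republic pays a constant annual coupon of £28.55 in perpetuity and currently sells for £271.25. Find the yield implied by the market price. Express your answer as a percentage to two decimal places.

P = C/r ⇒ r = C/P = £28.55/£271.25 = 0.105253

10.53%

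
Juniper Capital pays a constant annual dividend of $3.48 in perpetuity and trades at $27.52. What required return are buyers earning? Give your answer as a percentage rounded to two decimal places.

P = C/r ⇒ r = C/P = $3.48/$27.52 = 0.126453

12.65%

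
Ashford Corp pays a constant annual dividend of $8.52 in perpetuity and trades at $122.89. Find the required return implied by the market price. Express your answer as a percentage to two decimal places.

P = C/r ⇒ r = C/P = $8.52/$122.89 = 0.069330

6.93%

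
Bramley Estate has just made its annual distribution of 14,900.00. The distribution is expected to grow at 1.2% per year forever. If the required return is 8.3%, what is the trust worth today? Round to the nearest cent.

212377.46

D₁ = D₀ × (1 + g) = 14,900.00 × 1.012 = 15,078.8000
Growing perpetuity: P = D₁ / (r − g) = 15,078.8000 / (0.083 − 0.012) = 212,377.46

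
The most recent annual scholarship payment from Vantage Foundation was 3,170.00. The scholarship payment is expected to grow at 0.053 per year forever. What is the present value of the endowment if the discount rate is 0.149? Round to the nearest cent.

D₁ = D₀ × (1 + g) = 3,170.00 × 1.053 = 3,338.0100
Growing perpetuity: P = D₁ / (r − g) = 3,338.0100 / (0.149 − 0.053) = 34,770.94

34770.94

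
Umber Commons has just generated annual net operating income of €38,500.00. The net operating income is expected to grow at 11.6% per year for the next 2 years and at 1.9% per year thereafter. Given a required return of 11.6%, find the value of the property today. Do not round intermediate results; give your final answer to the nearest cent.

D_1 = 42966.00000
D_2 = 47950.05600
Terminal value at year 2: TV = D_2×(1+g_2)/(r−g_2) = 48861.10706/0.097 = 503722.75324
P_0 = D_1/(1+r)^1 + D_2/(1+r)^2 + TV/(1+r)^2
    = 38500.00000 + 38500.00000 + 404448.45361 = 481448.45361

€481448.45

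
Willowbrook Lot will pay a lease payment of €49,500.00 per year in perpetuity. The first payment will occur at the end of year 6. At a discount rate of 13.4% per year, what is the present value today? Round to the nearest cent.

€196985.89

Value at end of year 5: C / r = €49,500.00 / 0.134 = €369,402.9851
Discount to today: PV = €369,402.9851 / (1 + 0.134)^5 = €369,402.9851 / 1.875276 = €196,985.89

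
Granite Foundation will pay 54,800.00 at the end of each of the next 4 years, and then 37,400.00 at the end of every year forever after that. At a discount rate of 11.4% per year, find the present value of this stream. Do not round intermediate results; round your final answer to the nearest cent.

381594.91

PV of 4-year annuity: 54,800.00 × [1 − (1+0.114)^−4] / 0.114 = 168572.16302
Perpetuity value at year 4: 37,400.00 / 0.114 = 328070.17544
PV of perpetuity: 328070.17544 / (1+0.114)^4 = 213022.75031
Total PV = 168572.16302 + 213022.75031 = 381594.91333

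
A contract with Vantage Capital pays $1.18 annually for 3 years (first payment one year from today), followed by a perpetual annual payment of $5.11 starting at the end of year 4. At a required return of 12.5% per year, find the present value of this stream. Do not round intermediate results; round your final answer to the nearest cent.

PV of 3-year annuity: $1.18 × [1 − (1+0.125)^−3] / 0.125 = 2.80999
Perpetuity value at year 3: $5.11 / 0.125 = 40.88000
PV of perpetuity: 40.88000 / (1+0.125)^3 = 28.71133
Total PV = 2.80999 + 28.71133 = 31.52132

$31.52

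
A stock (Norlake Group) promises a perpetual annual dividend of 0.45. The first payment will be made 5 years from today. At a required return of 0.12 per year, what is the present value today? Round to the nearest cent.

2.38

Value at end of year 4: C / r = 0.45 / 0.12 = 3.7500
Discount to today: PV = 3.7500 / (1 + 0.12)^4 = 3.7500 / 1.573519 = 2.38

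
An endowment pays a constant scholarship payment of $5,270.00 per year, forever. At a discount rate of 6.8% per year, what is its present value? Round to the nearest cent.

Level perpetuity: PV = C / r = $5,270.00 / 0.068 = $77,500.00

$77500.00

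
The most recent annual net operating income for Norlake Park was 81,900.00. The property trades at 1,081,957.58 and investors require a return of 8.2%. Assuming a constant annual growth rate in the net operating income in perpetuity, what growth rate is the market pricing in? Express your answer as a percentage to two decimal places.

0.59%

P = D₀(1+g)/(r−g) ⇒ P(r−g) = D₀(1+g) ⇒ g(P+D₀) = P·r − D₀
g = (P·r − D₀)/(P + D₀) = (1,081,957.58×0.082 − 81,900.00) / (1,081,957.58 + 81,900.00) = 0.005860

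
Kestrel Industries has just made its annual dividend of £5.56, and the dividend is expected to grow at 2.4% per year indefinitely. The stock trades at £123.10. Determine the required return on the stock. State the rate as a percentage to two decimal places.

7.03%

D₁ = £5.56 × 1.024 = £5.6934
P = D₁/(r − g) ⇒ r = D₁/P + g = £5.6934/£123.10 + 0.024 = 0.046251 + 0.024 = 0.070251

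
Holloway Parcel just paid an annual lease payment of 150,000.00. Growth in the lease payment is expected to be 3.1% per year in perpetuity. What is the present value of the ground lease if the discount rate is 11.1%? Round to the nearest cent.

D₁ = D₀ × (1 + g) = 150,000.00 × 1.031 = 154,650.0000
Growing perpetuity: P = D₁ / (r − g) = 154,650.0000 / (0.111 − 0.031) = 1,933,125.00

1933125.00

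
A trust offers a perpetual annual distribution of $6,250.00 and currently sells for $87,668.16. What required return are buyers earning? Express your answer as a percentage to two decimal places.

P = C/r ⇒ r = C/P = $6,250.00/$87,668.16 = 0.071292

7.13%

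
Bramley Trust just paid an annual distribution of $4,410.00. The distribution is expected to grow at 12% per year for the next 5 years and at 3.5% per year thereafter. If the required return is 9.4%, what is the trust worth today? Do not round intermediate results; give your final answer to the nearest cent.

D_1 = 4939.20000
D_2 = 5531.90400
D_3 = 6195.73248
D_4 = 6939.22038
D_5 = 7771.92682
Terminal value at year 5: TV = D_5×(1+g_2)/(r−g_2) = 8043.94426/0.059 = 136338.03833
P_0 = D_1/(1+r)^1 + D_2/(1+r)^2 + D_3/(1+r)^3 + D_4/(1+r)^4 + D_5/(1+r)^5 + TV/(1+r)^5
    = 4514.80804 + 4622.10696 + 4731.95593 + 4844.41558 + 4959.54794 + 87002.23933 = 110675.07379

$110675.07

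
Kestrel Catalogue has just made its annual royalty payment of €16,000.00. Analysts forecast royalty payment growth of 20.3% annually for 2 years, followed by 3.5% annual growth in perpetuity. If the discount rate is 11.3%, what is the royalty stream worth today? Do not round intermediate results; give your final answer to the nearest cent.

€284017.42

D_1 = 19248.00000
D_2 = 23155.34400
Terminal value at year 2: TV = D_2×(1+g_2)/(r−g_2) = 23965.78104/0.078 = 307253.60308
P_0 = D_1/(1+r)^1 + D_2/(1+r)^2 + TV/(1+r)^2
    = 17293.80054 + 18692.22107 + 248031.39494 = 284017.41655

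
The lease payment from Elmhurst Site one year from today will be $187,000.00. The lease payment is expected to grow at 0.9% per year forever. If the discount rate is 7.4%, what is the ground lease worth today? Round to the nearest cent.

Growing perpetuity: P = D₁ / (r − g) = $187,000.0000 / (0.074 − 0.009) = $2,876,923.08

$2876923.08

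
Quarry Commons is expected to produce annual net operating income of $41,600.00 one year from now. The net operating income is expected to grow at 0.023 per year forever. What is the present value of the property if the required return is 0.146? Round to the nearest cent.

$338211.38

Growing perpetuity: P = D₁ / (r − g) = $41,600.0000 / (0.146 − 0.023) = $338,211.38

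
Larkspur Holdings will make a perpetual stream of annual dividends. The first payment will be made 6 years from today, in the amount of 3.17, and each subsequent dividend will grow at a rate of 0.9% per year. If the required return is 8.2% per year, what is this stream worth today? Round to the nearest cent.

29.28

Value at end of year 5: C₁ / (r − g) = 3.17 / (0.082 − 0.009) = 43.4247
Discount to today: PV = 43.4247 / (1 + 0.082)^5 = 43.4247 / 1.482983 = 29.28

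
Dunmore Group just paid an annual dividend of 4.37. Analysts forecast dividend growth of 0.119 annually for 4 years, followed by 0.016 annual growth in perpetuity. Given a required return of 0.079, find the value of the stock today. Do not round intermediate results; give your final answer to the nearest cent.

D_1 = 4.89003
D_2 = 5.47194
D_3 = 6.12310
D_4 = 6.85175
Terminal value at year 4: TV = D_4×(1+g_2)/(r−g_2) = 6.96138/0.063 = 110.49813
P_0 = D_1/(1+r)^1 + D_2/(1+r)^2 + D_3/(1+r)^3 + D_4/(1+r)^4 + TV/(1+r)^4
    = 4.53200 + 4.70001 + 4.87425 + 5.05494 + 81.52094 = 100.68213

100.68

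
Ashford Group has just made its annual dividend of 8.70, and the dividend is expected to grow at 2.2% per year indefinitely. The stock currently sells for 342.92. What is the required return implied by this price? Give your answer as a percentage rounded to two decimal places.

4.79%

D₁ = 8.70 × 1.022 = 8.8914
P = D₁/(r − g) ⇒ r = D₁/P + g = 8.8914/342.92 + 0.022 = 0.025928 + 0.022 = 0.047928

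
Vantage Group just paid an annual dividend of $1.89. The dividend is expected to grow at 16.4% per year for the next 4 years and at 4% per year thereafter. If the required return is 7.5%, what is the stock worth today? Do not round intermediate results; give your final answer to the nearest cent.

$86.46

D_1 = 2.19996
D_2 = 2.56075
D_3 = 2.98072
D_4 = 3.46955
Terminal value at year 4: TV = D_4×(1+g_2)/(r−g_2) = 3.60834/0.035 = 103.09534
P_0 = D_1/(1+r)^1 + D_2/(1+r)^2 + D_3/(1+r)^3 + D_4/(1+r)^4 + TV/(1+r)^4
    = 2.04647 + 2.21590 + 2.39936 + 2.59800 + 77.19784 = 86.45758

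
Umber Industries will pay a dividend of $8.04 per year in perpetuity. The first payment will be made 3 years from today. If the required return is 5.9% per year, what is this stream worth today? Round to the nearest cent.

Value at end of year 2: C / r = $8.04 / 0.059 = $136.2712
Discount to today: PV = $136.2712 / (1 + 0.059)^2 = $136.2712 / 1.121481 = $121.51

$121.51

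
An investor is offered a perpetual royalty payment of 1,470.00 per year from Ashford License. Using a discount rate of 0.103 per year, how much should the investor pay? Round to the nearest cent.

Level perpetuity: PV = C / r = 1,470.00 / 0.103 = 14,271.84

14271.84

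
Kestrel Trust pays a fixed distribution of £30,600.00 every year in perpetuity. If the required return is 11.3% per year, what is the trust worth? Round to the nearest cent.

£270796.46

Level perpetuity: PV = C / r = £30,600.00 / 0.113 = £270,796.46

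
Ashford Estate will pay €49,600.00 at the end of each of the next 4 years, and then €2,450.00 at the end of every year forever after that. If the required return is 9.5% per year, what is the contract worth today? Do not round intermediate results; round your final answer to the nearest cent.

€176880.76

PV of 4-year annuity: €49,600.00 × [1 − (1+0.095)^−4] / 0.095 = 158942.26361
Perpetuity value at year 4: €2,450.00 / 0.095 = 25789.47368
PV of perpetuity: 25789.47368 / (1+0.095)^4 = 17938.49494
Total PV = 158942.26361 + 17938.49494 = 176880.75855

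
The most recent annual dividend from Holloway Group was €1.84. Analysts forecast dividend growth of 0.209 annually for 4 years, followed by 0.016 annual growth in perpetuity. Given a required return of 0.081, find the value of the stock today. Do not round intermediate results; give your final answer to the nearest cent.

D_1 = 2.22456
D_2 = 2.68949
D_3 = 3.25160
D_4 = 3.93118
Terminal value at year 4: TV = D_4×(1+g_2)/(r−g_2) = 3.99408/0.065 = 61.44738
P_0 = D_1/(1+r)^1 + D_2/(1+r)^2 + D_3/(1+r)^3 + D_4/(1+r)^4 + TV/(1+r)^4
    = 2.05787 + 2.30154 + 2.57407 + 2.87886 + 44.99877 = 54.81110

€54.81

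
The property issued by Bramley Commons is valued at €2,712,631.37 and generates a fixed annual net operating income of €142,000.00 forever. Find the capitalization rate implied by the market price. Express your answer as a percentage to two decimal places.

5.23%

P = C/r ⇒ r = C/P = €142,000.00/€2,712,631.37 = 0.052348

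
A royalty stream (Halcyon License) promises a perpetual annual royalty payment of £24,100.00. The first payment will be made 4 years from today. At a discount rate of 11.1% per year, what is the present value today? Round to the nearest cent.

£158325.87

Value at end of year 3: C / r = £24,100.00 / 0.111 = £217,117.1171
Discount to today: PV = £217,117.1171 / (1 + 0.111)^3 = £217,117.1171 / 1.371331 = £158,325.87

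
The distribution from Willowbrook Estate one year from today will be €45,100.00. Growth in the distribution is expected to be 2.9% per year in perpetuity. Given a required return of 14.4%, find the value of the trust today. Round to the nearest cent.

Growing perpetuity: P = D₁ / (r − g) = €45,100.0000 / (0.144 − 0.029) = €392,173.91

€392173.91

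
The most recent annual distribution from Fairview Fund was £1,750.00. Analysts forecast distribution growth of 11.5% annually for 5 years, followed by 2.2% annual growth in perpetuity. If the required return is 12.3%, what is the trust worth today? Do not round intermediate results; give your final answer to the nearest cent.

D_1 = 1951.25000
D_2 = 2175.64375
D_3 = 2425.84278
D_4 = 2704.81470
D_5 = 3015.86839
Terminal value at year 5: TV = D_5×(1+g_2)/(r−g_2) = 3082.21750/0.101 = 30517.00491
P_0 = D_1/(1+r)^1 + D_2/(1+r)^2 + D_3/(1+r)^3 + D_4/(1+r)^4 + D_5/(1+r)^5 + TV/(1+r)^5
    = 1737.53339 + 1725.15559 + 1712.86597 + 1700.66390 + 1688.54875 + 17086.10718 = 25650.87479

£25650.87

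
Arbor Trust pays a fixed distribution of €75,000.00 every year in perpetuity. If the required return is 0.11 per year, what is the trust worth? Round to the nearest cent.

€681818.18

Level perpetuity: PV = C / r = €75,000.00 / 0.11 = €681,818.18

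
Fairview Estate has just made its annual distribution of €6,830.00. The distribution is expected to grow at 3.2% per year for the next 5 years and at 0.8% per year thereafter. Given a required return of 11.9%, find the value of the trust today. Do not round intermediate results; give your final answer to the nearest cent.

€68345.27

D_1 = 7048.56000
D_2 = 7274.11392
D_3 = 7506.88557
D_4 = 7747.10590
D_5 = 7995.01329
Terminal value at year 5: TV = D_5×(1+g_2)/(r−g_2) = 8058.97340/0.111 = 72603.36395
P_0 = D_1/(1+r)^1 + D_2/(1+r)^2 + D_3/(1+r)^3 + D_4/(1+r)^4 + D_5/(1+r)^5 + TV/(1+r)^5
    = 6298.98123 + 5809.24811 + 5357.59075 + 4941.04884 + 4556.89223 + 41381.50780 = 68345.26896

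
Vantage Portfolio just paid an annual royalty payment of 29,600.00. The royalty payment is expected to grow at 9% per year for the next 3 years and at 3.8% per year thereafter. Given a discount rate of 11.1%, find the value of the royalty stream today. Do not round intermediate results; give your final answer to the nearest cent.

482954.36

D_1 = 32264.00000
D_2 = 35167.76000
D_3 = 38332.85840
Terminal value at year 3: TV = D_3×(1+g_2)/(r−g_2) = 39789.50702/0.073 = 545061.73999
P_0 = D_1/(1+r)^1 + D_2/(1+r)^2 + D_3/(1+r)^3 + TV/(1+r)^3
    = 29040.50405 + 28491.58363 + 27953.03885 + 397469.23730 = 482954.36383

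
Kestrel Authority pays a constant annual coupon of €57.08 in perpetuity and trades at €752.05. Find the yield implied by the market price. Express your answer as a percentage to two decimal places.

P = C/r ⇒ r = C/P = €57.08/€752.05 = 0.075899

7.59%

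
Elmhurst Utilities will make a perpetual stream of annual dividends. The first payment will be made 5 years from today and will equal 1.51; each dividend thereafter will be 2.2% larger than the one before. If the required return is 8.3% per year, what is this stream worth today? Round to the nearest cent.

17.99

Value at end of year 4: C₁ / (r − g) = 1.51 / (0.083 − 0.022) = 24.7541
Discount to today: PV = 24.7541 / (1 + 0.083)^4 = 24.7541 / 1.375669 = 17.99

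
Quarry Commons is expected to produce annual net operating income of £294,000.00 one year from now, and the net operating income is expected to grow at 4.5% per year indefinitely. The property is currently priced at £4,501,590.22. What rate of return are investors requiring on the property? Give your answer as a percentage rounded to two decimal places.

11.03%

P = D₁/(r − g) ⇒ r = D₁/P + g = £294,000.0000/£4,501,590.22 + 0.045 = 0.065310 + 0.045 = 0.110310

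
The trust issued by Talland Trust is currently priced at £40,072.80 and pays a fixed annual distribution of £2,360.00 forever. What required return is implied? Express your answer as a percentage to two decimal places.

P = C/r ⇒ r = C/P = £2,360.00/£40,072.80 = 0.058893

5.89%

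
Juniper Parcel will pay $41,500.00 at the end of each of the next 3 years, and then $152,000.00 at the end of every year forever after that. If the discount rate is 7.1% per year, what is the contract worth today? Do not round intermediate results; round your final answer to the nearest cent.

$1851387.15

PV of 3-year annuity: $41,500.00 × [1 − (1+0.071)^−3] / 0.071 = 108710.44092
Perpetuity value at year 3: $152,000.00 / 0.071 = 2140845.07042
PV of perpetuity: 2140845.07042 / (1+0.071)^3 = 1742676.70849
Total PV = 108710.44092 + 1742676.70849 = 1851387.14941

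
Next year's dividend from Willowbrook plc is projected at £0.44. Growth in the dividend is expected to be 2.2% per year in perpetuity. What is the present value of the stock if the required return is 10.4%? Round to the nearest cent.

£5.37

Growing perpetuity: P = D₁ / (r − g) = £0.4400 / (0.104 − 0.022) = £5.37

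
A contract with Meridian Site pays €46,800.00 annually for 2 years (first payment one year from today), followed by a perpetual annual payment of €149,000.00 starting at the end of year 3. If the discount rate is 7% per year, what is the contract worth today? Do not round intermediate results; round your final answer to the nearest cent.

PV of 2-year annuity: €46,800.00 × [1 − (1+0.07)^−2] / 0.07 = 84615.25024
Perpetuity value at year 2: €149,000.00 / 0.07 = 2128571.42857
PV of perpetuity: 2128571.42857 / (1+0.07)^2 = 1859176.72161
Total PV = 84615.25024 + 1859176.72161 = 1943791.97185

€1943791.97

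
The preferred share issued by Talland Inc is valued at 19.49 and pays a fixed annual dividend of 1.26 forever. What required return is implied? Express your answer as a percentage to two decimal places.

6.46%

P = C/r ⇒ r = C/P = 1.26/19.49 = 0.064649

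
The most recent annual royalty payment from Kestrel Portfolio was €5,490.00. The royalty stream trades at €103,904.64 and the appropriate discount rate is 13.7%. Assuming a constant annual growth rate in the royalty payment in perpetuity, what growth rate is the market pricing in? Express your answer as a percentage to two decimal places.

P = D₀(1+g)/(r−g) ⇒ P(r−g) = D₀(1+g) ⇒ g(P+D₀) = P·r − D₀
g = (P·r − D₀)/(P + D₀) = (€103,904.64×0.137 − €5,490.00) / (€103,904.64 + €5,490.00) = 0.079939

7.99%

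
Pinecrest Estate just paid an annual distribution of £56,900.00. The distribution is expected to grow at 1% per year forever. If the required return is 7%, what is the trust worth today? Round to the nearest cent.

D₁ = D₀ × (1 + g) = £56,900.00 × 1.01 = £57,469.0000
Growing perpetuity: P = D₁ / (r − g) = £57,469.0000 / (0.07 − 0.01) = £957,816.67

£957816.67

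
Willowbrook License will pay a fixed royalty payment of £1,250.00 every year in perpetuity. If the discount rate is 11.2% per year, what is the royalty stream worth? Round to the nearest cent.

£11160.71

Level perpetuity: PV = C / r = £1,250.00 / 0.112 = £11,160.71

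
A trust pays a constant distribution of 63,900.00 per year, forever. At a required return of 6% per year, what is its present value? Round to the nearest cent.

1065000.00

Level perpetuity: PV = C / r = 63,900.00 / 0.06 = 1,065,000.00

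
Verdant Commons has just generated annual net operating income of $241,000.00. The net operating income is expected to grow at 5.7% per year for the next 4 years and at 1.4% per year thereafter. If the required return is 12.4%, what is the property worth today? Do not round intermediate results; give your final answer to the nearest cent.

$2566043.20

D_1 = 254737.00000
D_2 = 269257.00900
D_3 = 284604.65851
D_4 = 300827.12405
Terminal value at year 4: TV = D_4×(1+g_2)/(r−g_2) = 305038.70378/0.11 = 2773079.12532
P_0 = D_1/(1+r)^1 + D_2/(1+r)^2 + D_3/(1+r)^3 + D_4/(1+r)^4 + TV/(1+r)^4
    = 226634.34164 + 213124.99921 + 200420.92897 + 188474.12982 + 1737388.79674 = 2566043.19638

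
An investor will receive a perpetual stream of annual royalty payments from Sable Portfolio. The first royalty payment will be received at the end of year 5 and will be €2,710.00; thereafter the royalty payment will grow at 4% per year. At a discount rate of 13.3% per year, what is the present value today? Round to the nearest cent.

€17683.44

Value at end of year 4: C₁ / (r − g) = €2,710.00 / (0.133 − 0.04) = €29,139.7849
Discount to today: PV = €29,139.7849 / (1 + 0.133)^4 = €29,139.7849 / 1.647857 = €17,683.44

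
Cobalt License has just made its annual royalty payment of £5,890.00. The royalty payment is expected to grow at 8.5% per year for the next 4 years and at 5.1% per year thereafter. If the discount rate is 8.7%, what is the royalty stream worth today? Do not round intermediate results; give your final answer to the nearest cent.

£194145.05

D_1 = 6390.65000
D_2 = 6933.85525
D_3 = 7523.23295
D_4 = 8162.70775
Terminal value at year 4: TV = D_4×(1+g_2)/(r−g_2) = 8579.00584/0.036 = 238305.71783
P_0 = D_1/(1+r)^1 + D_2/(1+r)^2 + D_3/(1+r)^3 + D_4/(1+r)^4 + TV/(1+r)^4
    = 5879.16283 + 5868.34561 + 5857.54828 + 5846.77082 + 170693.22602 = 194145.05357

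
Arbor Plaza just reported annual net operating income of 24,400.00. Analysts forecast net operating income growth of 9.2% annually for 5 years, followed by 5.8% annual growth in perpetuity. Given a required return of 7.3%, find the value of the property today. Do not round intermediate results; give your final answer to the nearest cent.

D_1 = 26644.80000
D_2 = 29096.12160
D_3 = 31772.96479
D_4 = 34696.07755
D_5 = 37888.11668
Terminal value at year 5: TV = D_5×(1+g_2)/(r−g_2) = 40085.62745/0.015 = 2672375.16330
P_0 = D_1/(1+r)^1 + D_2/(1+r)^2 + D_3/(1+r)^3 + D_4/(1+r)^4 + D_5/(1+r)^5 + TV/(1+r)^5
    = 24832.05965 + 25271.76993 + 25719.26632 + 26174.68669 + 26638.17136 + 1878879.01992 = 2007514.97387

2007514.97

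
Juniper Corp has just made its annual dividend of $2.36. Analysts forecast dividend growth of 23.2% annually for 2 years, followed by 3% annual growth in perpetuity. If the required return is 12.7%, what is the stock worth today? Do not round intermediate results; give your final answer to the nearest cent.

D_1 = 2.90752
D_2 = 3.58206
Terminal value at year 2: TV = D_2×(1+g_2)/(r−g_2) = 3.68953/0.097 = 38.03636
P_0 = D_1/(1+r)^1 + D_2/(1+r)^2 + TV/(1+r)^2
    = 2.57988 + 2.82024 + 29.94685 = 35.34696

$35.35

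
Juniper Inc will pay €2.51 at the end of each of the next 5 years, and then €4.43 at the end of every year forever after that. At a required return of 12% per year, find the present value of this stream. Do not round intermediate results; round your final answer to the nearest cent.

PV of 5-year annuity: €2.51 × [1 − (1+0.12)^−5] / 0.12 = 9.04799
Perpetuity value at year 5: €4.43 / 0.12 = 36.91667
PV of perpetuity: 36.91667 / (1+0.12)^5 = 20.94751
Total PV = 9.04799 + 20.94751 = 29.99550

€30.00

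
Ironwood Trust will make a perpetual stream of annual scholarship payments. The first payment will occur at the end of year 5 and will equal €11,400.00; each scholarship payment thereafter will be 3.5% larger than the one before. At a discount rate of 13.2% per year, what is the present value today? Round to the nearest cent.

€71572.70

Value at end of year 4: C₁ / (r − g) = €11,400.00 / (0.132 − 0.035) = €117,525.7732
Discount to today: PV = €117,525.7732 / (1 + 0.132)^4 = €117,525.7732 / 1.642047 = €71,572.70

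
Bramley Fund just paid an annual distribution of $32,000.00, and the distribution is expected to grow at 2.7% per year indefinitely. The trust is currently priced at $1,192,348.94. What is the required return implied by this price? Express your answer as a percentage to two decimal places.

D₁ = $32,000.00 × 1.027 = $32,864.0000
P = D₁/(r − g) ⇒ r = D₁/P + g = $32,864.0000/$1,192,348.94 + 0.027 = 0.027562 + 0.027 = 0.054562

5.46%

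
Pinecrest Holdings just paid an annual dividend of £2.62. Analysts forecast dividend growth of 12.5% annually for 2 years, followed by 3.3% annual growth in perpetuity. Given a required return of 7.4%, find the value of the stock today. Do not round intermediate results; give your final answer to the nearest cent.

D_1 = 2.94750
D_2 = 3.31594
Terminal value at year 2: TV = D_2×(1+g_2)/(r−g_2) = 3.42536/0.041 = 83.54545
P_0 = D_1/(1+r)^1 + D_2/(1+r)^2 + TV/(1+r)^2
    = 2.74441 + 2.87473 + 72.42929 = 78.04844

£78.05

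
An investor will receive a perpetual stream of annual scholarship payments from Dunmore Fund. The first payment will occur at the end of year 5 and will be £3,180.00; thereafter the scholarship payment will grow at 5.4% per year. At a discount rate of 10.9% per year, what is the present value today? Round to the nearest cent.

Value at end of year 4: C₁ / (r − g) = £3,180.00 / (0.109 − 0.054) = £57,818.1818
Discount to today: PV = £57,818.1818 / (1 + 0.109)^4 = £57,818.1818 / 1.512607 = £38,224.19

£38224.19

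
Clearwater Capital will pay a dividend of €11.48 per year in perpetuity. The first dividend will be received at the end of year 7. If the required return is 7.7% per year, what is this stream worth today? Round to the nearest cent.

Value at end of year 6: C / r = €11.48 / 0.077 = €149.0909
Discount to today: PV = €149.0909 / (1 + 0.077)^6 = €149.0909 / 1.560609 = €95.53

€95.53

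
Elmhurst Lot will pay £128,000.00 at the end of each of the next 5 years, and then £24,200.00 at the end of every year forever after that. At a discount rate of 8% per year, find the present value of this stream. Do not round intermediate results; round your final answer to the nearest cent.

£716943.30

PV of 5-year annuity: £128,000.00 × [1 − (1+0.08)^−5] / 0.08 = 511066.88475
Perpetuity value at year 5: £24,200.00 / 0.08 = 302500.00000
PV of perpetuity: 302500.00000 / (1+0.08)^5 = 205876.41710
Total PV = 511066.88475 + 205876.41710 = 716943.30185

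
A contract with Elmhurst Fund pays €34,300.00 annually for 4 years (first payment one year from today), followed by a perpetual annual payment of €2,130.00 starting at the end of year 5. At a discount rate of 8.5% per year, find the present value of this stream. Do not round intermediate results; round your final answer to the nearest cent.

PV of 4-year annuity: €34,300.00 × [1 − (1+0.085)^−4] / 0.085 = 112352.96529
Perpetuity value at year 4: €2,130.00 / 0.085 = 25058.82353
PV of perpetuity: 25058.82353 / (1+0.085)^4 = 18081.80265
Total PV = 112352.96529 + 18081.80265 = 130434.76794

€130434.77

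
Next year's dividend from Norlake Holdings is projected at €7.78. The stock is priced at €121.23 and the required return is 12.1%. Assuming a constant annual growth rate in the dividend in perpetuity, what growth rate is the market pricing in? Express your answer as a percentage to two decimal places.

5.68%

P = D₁/(r−g) ⇒ g = r − D₁/P = 0.121 − €7.78/€121.23 = 0.056824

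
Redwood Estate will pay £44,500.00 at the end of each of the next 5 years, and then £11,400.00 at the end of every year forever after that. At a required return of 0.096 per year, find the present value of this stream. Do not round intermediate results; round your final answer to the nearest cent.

£245517.82

PV of 5-year annuity: £44,500.00 × [1 − (1+0.096)^−5] / 0.096 = 170428.04120
Perpetuity value at year 5: £11,400.00 / 0.096 = 118750.00000
PV of perpetuity: 118750.00000 / (1+0.096)^5 = 75089.78270
Total PV = 170428.04120 + 75089.78270 = 245517.82391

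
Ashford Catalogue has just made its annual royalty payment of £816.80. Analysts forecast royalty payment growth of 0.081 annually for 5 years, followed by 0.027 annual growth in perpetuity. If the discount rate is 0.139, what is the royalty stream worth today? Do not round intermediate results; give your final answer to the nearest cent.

£9268.25

D_1 = 882.96080
D_2 = 954.48062
D_3 = 1031.79356
D_4 = 1115.36883
D_5 = 1205.71371
Terminal value at year 5: TV = D_5×(1+g_2)/(r−g_2) = 1238.26798/0.112 = 11055.96410
P_0 = D_1/(1+r)^1 + D_2/(1+r)^2 + D_3/(1+r)^3 + D_4/(1+r)^4 + D_5/(1+r)^5 + TV/(1+r)^5
    = 775.20702 + 735.73204 + 698.26719 + 662.71013 + 628.96370 + 5767.37246 = 9268.25254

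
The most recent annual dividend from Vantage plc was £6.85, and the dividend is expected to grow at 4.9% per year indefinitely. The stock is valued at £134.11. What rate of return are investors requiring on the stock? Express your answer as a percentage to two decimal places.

D₁ = £6.85 × 1.049 = £7.1857
P = D₁/(r − g) ⇒ r = D₁/P + g = £7.1857/£134.11 + 0.049 = 0.053580 + 0.049 = 0.102580

10.26%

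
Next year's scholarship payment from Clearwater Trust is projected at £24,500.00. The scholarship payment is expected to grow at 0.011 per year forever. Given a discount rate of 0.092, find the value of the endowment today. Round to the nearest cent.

£302469.14

Growing perpetuity: P = D₁ / (r − g) = £24,500.0000 / (0.092 − 0.011) = £302,469.14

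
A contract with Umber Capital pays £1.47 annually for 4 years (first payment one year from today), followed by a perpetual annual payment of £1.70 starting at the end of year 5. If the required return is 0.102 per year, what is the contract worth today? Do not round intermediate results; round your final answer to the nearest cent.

PV of 4-year annuity: £1.47 × [1 − (1+0.102)^−4] / 0.102 = 4.63960
Perpetuity value at year 4: £1.70 / 0.102 = 16.66667
PV of perpetuity: 16.66667 / (1+0.102)^4 = 11.30114
Total PV = 4.63960 + 11.30114 = 15.94074

£15.94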